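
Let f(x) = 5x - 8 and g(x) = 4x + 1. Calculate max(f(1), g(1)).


f(1) = -3
g(1) = 5
max = 5

5


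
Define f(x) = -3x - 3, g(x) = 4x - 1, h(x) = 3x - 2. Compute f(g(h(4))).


h(4) = 10
g(10) = 39
f(39) = -120

-120


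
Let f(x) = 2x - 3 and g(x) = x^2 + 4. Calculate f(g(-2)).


13


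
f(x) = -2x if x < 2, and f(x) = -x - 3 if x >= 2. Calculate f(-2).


-2 satisfies x < 2
f(-2) = 4

4


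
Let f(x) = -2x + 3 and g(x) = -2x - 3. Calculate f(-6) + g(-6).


f(-6) = 15
g(-6) = 9
Sum = 24

24


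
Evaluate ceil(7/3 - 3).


7/3 = 2.3333
2.3333 - 3 = -0.6667
ceil(-0.6667) = 0

0


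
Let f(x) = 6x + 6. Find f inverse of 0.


Solve 6x + 6 = 0
x = (0 - 6) / 6 = -1

-1


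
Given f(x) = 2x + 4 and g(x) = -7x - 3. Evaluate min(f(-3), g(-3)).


f(-3) = -2
g(-3) = 18
min = -2

-2


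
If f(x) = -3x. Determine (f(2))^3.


f(2) = -6
(-6)^3 = -216

-216


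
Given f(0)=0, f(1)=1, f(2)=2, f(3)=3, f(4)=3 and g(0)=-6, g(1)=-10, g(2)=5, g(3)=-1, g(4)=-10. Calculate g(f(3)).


f(3) = 3
g(3) = -1

-1


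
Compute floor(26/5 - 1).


26/5 = 5.2
5.2 - 1 = 4.2
floor(4.2) = 4

4


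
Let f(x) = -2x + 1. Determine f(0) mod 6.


f(0) = 1
1 mod 6 = 1

1


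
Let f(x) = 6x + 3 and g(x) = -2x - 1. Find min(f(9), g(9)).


-19


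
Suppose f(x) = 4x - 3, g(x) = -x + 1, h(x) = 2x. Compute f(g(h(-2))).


17


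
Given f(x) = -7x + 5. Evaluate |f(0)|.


f(0) = 5
|5| = 5

5


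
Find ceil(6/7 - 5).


6/7 = 0.8571
0.8571 - 5 = -4.1429
ceil(-4.1429) = -4

-4


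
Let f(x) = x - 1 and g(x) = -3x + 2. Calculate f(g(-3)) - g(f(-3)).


f(g(-3)) = 10
g(f(-3)) = 14
Difference = -4

-4


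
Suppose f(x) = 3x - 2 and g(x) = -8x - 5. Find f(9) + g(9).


f(9) = 25
g(9) = -77
Sum = -52

-52


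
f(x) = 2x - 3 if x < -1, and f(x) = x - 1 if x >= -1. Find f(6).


6 satisfies x >= -1
f(6) = 5

5


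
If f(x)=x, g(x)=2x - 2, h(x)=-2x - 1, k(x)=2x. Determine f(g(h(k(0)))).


k(0) = 0
h(0) = -1
g(-1) = -4
f(-4) = -4

-4


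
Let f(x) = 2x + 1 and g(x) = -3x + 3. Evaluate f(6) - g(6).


f(6) = 13
g(6) = -15
Difference = 28

28


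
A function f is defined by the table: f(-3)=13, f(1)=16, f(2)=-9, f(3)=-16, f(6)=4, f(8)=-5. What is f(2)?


-9


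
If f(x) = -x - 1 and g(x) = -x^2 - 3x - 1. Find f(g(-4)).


g(-4) = -5
f(-5) = 4

4


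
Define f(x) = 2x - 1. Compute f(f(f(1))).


f(1) = 1
f(1) = 1
f(1) = 1

1


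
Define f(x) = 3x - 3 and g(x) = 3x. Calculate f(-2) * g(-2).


f(-2) = -9
g(-2) = -6
Product = 54

54


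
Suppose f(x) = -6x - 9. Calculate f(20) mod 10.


f(20) = -129
-129 mod 10 = 1

1


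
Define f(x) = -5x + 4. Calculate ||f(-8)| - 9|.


35


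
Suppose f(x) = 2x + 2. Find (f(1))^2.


16


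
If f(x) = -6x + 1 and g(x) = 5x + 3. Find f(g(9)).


g(9) = 48
f(48) = -287

-287


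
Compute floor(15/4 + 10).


15/4 = 3.75
3.75 + 10 = 13.75
floor(13.75) = 13

13


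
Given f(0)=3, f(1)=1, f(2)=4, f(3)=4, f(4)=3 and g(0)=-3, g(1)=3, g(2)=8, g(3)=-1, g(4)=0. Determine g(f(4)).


f(4) = 3
g(3) = -1

-1


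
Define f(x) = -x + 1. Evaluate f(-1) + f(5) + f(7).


f(-1) = 2
f(5) = -4
f(7) = -6
Sum = -8

-8


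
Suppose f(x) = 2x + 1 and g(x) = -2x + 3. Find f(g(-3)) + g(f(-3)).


32


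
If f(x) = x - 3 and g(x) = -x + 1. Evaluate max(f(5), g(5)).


f(5) = 2
g(5) = -4
max = 2

2


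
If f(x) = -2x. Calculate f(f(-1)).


-4


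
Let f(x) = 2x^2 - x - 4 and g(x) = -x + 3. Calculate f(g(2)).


g(2) = 1
f(1) = 2*(1)^2 - 1*(1) - 4 = -3

-3


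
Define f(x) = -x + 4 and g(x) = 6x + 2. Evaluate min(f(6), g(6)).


f(6) = -2
g(6) = 38
min = -2

-2


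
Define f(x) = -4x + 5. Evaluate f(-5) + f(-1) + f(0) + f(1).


f(-5) = 25
f(-1) = 9
f(0) = 5
f(1) = 1
Sum = 40

40


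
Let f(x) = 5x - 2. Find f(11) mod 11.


f(11) = 53
53 mod 11 = 9

9


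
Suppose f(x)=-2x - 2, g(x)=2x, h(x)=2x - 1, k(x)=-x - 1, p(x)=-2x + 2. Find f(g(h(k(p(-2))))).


p(-2) = 6
k(6) = -7
h(-7) = -15
g(-15) = -30
f(-30) = 58

58


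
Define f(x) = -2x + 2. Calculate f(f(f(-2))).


f(-2) = 6
f(6) = -10
f(-10) = 22

22


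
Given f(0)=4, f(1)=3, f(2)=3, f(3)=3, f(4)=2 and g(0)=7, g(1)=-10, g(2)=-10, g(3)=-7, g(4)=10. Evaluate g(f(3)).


f(3) = 3
g(3) = -7

-7


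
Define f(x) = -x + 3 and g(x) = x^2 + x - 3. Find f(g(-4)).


g(-4) = 9
f(9) = -6

-6


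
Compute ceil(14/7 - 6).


-4


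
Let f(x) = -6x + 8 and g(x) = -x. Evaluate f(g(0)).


g(0) = 0
f(0) = 8

8


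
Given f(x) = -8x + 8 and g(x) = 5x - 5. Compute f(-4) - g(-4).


f(-4) = 40
g(-4) = -25
Difference = 65

65


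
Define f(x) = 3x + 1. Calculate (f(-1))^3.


f(-1) = -2
(-2)^3 = -8

-8


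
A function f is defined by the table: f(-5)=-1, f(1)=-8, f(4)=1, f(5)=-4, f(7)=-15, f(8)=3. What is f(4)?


Reading from the table at x = 4

1


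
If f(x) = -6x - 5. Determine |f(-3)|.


13


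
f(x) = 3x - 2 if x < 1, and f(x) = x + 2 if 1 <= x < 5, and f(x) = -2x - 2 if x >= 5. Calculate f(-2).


-2 satisfies x < 1
f(-2) = -8

-8


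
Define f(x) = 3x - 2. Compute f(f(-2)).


f(-2) = -8
f(-8) = -26

-26


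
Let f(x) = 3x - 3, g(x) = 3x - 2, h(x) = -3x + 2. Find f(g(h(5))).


h(5) = -13
g(-13) = -41
f(-41) = -126

-126


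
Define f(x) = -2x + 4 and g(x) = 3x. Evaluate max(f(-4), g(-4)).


f(-4) = 12
g(-4) = -12
max = 12

12


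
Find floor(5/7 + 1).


1


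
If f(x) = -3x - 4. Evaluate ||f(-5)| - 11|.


f(-5) = 11
|11| = 11
|11 - 11| = 0

0


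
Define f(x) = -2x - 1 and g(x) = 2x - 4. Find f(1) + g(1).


f(1) = -3
g(1) = -2
Sum = -5

-5


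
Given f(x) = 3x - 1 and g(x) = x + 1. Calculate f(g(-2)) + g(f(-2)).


f(g(-2)) = -4
g(f(-2)) = -6
Sum = -10

-10


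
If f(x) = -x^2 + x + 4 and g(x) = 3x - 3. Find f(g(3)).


g(3) = 6
f(6) = (-1)*(6)^2 + 1*(6) + 4 = -26

-26


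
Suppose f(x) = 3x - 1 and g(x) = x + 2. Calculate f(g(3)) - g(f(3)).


f(g(3)) = 14
g(f(3)) = 10
Difference = 4

4


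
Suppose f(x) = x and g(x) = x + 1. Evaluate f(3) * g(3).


12


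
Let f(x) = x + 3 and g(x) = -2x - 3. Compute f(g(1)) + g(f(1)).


f(g(1)) = -2
g(f(1)) = -11
Sum = -13

-13


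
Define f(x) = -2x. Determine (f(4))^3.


f(4) = -8
(-8)^3 = -512

-512


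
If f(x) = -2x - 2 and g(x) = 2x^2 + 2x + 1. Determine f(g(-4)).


g(-4) = 25
f(25) = -52

-52


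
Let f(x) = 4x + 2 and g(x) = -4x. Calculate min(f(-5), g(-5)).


f(-5) = -18
g(-5) = 20
min = -18

-18


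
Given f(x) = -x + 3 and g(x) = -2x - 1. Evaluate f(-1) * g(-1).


f(-1) = 4
g(-1) = 1
Product = 4

4


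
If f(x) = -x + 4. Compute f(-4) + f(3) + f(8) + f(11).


-2


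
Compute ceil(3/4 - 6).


3/4 = 0.75
0.75 - 6 = -5.25
ceil(-5.25) = -5

-5


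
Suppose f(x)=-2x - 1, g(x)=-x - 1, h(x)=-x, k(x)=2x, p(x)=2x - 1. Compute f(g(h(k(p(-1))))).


p(-1) = -3
k(-3) = -6
h(-6) = 6
g(6) = -7
f(-7) = 13

13


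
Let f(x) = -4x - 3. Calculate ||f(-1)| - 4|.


3


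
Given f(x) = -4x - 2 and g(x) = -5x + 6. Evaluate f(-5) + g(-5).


f(-5) = 18
g(-5) = 31
Sum = 49

49


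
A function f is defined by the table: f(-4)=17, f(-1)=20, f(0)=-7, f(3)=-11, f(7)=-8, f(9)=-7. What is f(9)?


Reading from the table at x = 9

-7


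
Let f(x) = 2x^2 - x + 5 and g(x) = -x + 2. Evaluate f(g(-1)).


g(-1) = 3
f(3) = 2*(3)^2 - 1*(3) + 5 = 20

20


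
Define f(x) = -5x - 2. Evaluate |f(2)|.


f(2) = -12
|-12| = 12

12


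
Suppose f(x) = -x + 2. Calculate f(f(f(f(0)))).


f(0) = 2
f(2) = 0
f(0) = 2
f(2) = 0

0


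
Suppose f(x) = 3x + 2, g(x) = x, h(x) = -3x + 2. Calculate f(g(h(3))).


h(3) = -7
g(-7) = -7
f(-7) = -19

-19


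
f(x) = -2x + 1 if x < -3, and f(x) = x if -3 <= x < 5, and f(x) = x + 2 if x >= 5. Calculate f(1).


1 satisfies -3 <= x < 5
f(1) = 1

1


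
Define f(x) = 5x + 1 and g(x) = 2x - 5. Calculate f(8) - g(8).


f(8) = 41
g(8) = 11
Difference = 30

30


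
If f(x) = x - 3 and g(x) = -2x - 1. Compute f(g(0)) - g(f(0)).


f(g(0)) = -4
g(f(0)) = 5
Difference = -9

-9


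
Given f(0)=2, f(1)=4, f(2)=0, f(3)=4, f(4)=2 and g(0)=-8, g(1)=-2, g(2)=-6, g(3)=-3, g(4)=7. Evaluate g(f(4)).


-6


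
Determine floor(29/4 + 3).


29/4 = 7.25
7.25 + 3 = 10.25
floor(10.25) = 10

10


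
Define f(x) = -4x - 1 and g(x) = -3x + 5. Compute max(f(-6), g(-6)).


f(-6) = 23
g(-6) = 23
max = 23

23


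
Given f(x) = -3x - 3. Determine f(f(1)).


f(1) = -6
f(-6) = 15

15


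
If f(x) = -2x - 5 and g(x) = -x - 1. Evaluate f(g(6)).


g(6) = -7
f(-7) = 9

9


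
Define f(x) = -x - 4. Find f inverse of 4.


Solve -x - 4 = 4
x = (4 + 4) / (-1) = -8

-8


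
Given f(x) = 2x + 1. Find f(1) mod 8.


f(1) = 3
3 mod 8 = 3

3


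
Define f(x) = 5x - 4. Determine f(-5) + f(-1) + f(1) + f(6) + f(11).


f(-5) = -29
f(-1) = -9
f(1) = 1
f(6) = 26
f(11) = 51
Sum = 40

40


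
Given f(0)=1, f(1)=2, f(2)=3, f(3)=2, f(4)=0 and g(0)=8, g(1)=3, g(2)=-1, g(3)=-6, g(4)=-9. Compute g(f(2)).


f(2) = 3
g(3) = -6

-6


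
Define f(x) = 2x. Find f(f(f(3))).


24


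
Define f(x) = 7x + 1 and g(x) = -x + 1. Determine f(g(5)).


g(5) = -4
f(-4) = -27

-27


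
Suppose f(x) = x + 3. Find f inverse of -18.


Solve x + 3 = -18
x = (-18 - 3) / 1 = -21

-21


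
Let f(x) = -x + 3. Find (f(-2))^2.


f(-2) = 5
(5)^2 = 25

25


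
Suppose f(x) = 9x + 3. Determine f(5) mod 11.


f(5) = 48
48 mod 11 = 4

4


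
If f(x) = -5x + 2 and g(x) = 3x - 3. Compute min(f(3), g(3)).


f(3) = -13
g(3) = 6
min = -13

-13


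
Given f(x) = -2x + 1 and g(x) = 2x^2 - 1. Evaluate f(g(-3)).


g(-3) = 17
f(17) = -33

-33


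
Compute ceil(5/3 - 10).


5/3 = 1.6667
1.6667 - 10 = -8.3333
ceil(-8.3333) = -8

-8


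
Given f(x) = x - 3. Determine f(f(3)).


f(3) = 0
f(0) = -3

-3


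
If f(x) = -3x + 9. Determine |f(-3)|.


f(-3) = 18
|18| = 18

18


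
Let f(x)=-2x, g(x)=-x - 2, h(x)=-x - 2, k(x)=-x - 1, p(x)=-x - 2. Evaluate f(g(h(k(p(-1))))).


p(-1) = -1
k(-1) = 0
h(0) = -2
g(-2) = 0
f(0) = 0

0


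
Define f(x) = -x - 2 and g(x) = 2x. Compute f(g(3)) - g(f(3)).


f(g(3)) = -8
g(f(3)) = -10
Difference = 2

2


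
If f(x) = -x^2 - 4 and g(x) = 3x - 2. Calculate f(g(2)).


g(2) = 4
f(4) = (-1)*(4)^2 - 4 = -20

-20


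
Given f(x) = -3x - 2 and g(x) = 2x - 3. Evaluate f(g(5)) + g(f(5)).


f(g(5)) = -23
g(f(5)) = -37
Sum = -60

-60


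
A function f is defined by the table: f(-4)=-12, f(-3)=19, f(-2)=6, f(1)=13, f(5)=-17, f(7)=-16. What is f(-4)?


Reading from the table at x = -4

-12


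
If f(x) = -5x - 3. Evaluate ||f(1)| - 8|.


f(1) = -8
|-8| = 8
|8 - 8| = 0

0


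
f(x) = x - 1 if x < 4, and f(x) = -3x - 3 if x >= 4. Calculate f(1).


0


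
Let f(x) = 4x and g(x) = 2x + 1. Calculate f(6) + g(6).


f(6) = 24
g(6) = 13
Sum = 37

37


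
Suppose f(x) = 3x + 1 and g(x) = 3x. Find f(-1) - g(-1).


f(-1) = -2
g(-1) = -3
Difference = 1

1


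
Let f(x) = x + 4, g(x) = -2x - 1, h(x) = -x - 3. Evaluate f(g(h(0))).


h(0) = -3
g(-3) = 5
f(5) = 9

9


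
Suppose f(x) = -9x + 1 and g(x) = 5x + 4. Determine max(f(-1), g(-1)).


f(-1) = 10
g(-1) = -1
max = 10

10


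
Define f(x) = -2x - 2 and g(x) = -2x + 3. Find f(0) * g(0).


f(0) = -2
g(0) = 3
Product = -6

-6


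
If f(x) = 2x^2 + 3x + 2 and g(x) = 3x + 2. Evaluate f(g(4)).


436


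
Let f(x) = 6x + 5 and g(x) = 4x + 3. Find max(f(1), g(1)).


f(1) = 11
g(1) = 7
max = 11

11


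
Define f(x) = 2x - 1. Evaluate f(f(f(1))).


f(1) = 1
f(1) = 1
f(1) = 1

1


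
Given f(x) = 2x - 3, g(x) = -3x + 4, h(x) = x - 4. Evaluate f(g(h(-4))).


53


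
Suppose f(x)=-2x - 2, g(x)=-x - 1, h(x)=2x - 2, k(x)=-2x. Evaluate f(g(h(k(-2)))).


k(-2) = 4
h(4) = 6
g(6) = -7
f(-7) = 12

12


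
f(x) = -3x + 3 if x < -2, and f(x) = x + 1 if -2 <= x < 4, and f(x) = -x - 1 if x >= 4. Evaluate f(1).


1 satisfies -2 <= x < 4
f(1) = 2

2


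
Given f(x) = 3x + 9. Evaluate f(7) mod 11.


8


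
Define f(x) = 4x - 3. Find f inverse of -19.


-4


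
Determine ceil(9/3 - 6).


-3


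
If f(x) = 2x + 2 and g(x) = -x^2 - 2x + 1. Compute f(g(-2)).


g(-2) = 1
f(1) = 4

4


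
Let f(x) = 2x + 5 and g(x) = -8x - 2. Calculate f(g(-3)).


g(-3) = 22
f(22) = 49

49


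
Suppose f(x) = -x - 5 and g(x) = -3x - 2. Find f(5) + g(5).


f(5) = -10
g(5) = -17
Sum = -27

-27


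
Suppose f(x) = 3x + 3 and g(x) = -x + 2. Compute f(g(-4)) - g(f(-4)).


f(g(-4)) = 21
g(f(-4)) = 11
Difference = 10

10


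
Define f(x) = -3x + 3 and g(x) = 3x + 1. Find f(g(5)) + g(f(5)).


f(g(5)) = -45
g(f(5)) = -35
Sum = -80

-80


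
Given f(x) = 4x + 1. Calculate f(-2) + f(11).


f(-2) = -7
f(11) = 45
Sum = 38

38


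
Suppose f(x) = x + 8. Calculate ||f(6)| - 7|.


f(6) = 14
|14| = 14
|14 - 7| = 7

7


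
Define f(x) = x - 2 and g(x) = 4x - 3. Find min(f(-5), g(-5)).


f(-5) = -7
g(-5) = -23
min = -23

-23


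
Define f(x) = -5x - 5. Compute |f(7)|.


40


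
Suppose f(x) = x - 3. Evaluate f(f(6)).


f(6) = 3
f(3) = 0

0


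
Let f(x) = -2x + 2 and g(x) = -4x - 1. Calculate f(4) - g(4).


11


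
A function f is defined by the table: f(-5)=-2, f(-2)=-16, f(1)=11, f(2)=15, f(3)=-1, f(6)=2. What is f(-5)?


Reading from the table at x = -5

-2


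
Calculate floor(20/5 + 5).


20/5 = 4
4 + 5 = 9
floor(9) = 9

9


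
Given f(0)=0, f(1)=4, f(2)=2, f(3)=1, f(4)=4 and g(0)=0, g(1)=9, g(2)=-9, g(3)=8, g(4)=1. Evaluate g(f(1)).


f(1) = 4
g(4) = 1

1


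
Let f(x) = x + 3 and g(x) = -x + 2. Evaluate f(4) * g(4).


-14


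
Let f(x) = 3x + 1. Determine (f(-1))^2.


4


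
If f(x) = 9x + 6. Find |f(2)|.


f(2) = 24
|24| = 24

24


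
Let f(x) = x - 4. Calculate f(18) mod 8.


f(18) = 14
14 mod 8 = 6

6


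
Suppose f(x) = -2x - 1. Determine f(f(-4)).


f(-4) = 7
f(7) = -15

-15


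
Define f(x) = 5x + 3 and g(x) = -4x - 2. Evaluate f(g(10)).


g(10) = -42
f(-42) = -207

-207


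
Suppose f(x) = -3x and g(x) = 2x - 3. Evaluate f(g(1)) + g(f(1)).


f(g(1)) = 3
g(f(1)) = -9
Sum = -6

-6


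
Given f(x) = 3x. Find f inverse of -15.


Solve 3x = -15
x = (-15) / 3 = -5

-5


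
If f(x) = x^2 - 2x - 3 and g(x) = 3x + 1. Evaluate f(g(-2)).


g(-2) = -5
f(-5) = 1*(-5)^2 - 2*(-5) - 3 = 32

32


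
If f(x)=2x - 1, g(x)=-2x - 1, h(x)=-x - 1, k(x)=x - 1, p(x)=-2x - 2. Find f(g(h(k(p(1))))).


p(1) = -4
k(-4) = -5
h(-5) = 4
g(4) = -9
f(-9) = -19

-19


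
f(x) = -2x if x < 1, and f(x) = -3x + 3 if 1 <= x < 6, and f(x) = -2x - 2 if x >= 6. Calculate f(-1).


-1 satisfies x < 1
f(-1) = 2

2


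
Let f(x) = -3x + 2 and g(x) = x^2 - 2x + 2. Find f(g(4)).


g(4) = 10
f(10) = -28

-28


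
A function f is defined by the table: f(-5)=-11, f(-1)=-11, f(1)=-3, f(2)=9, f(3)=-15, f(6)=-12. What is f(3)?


Reading from the table at x = 3

-15


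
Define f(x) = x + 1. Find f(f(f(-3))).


f(-3) = -2
f(-2) = -1
f(-1) = 0

0


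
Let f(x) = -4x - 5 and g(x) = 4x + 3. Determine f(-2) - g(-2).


8


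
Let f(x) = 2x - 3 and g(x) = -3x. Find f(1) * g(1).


f(1) = -1
g(1) = -3
Product = 3

3


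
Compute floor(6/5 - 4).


6/5 = 1.2
1.2 - 4 = -2.8
floor(-2.8) = -3

-3


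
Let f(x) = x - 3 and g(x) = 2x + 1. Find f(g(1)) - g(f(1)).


f(g(1)) = 0
g(f(1)) = -3
Difference = 3

3


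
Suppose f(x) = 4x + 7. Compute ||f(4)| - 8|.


f(4) = 23
|23| = 23
|23 - 8| = 15

15


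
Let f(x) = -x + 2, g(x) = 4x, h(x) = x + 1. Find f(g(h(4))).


-18


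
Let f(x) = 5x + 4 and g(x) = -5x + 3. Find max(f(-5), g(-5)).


f(-5) = -21
g(-5) = 28
max = 28

28


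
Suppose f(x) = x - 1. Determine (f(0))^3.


f(0) = -1
(-1)^3 = -1

-1


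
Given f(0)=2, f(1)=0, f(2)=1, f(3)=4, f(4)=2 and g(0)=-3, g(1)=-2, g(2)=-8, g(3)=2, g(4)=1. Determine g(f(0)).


-8


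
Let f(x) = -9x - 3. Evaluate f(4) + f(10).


-132


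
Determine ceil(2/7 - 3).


2/7 = 0.2857
0.2857 - 3 = -2.7143
ceil(-2.7143) = -2

-2


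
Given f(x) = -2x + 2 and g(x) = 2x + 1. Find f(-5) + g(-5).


f(-5) = 12
g(-5) = -9
Sum = 3

3


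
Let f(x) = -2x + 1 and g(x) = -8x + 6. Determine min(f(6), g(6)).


f(6) = -11
g(6) = -42
min = -42

-42


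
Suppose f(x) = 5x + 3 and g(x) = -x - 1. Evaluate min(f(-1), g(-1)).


-2


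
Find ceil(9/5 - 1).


9/5 = 1.8
1.8 - 1 = 0.8
ceil(0.8) = 1

1


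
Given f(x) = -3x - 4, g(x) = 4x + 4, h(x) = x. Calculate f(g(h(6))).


h(6) = 6
g(6) = 28
f(28) = -88

-88


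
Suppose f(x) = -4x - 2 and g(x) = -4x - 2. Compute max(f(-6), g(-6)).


f(-6) = 22
g(-6) = 22
max = 22

22


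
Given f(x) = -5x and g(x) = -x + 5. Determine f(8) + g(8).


f(8) = -40
g(8) = -3
Sum = -43

-43


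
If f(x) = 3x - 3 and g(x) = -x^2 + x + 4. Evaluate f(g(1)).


g(1) = 4
f(4) = 9

9


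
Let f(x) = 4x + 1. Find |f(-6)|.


f(-6) = -23
|-23| = 23

23


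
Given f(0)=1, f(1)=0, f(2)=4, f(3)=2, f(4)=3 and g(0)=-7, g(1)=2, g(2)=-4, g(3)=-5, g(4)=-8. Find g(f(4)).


-5


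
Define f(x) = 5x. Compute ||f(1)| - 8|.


f(1) = 5
|5| = 5
|5 - 8| = 3

3


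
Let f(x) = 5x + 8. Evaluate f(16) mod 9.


f(16) = 88
88 mod 9 = 7

7


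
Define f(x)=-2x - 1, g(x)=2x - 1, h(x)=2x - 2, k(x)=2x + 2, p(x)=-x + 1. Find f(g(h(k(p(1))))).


-7


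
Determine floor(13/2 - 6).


13/2 = 6.5
6.5 - 6 = 0.5
floor(0.5) = 0

0


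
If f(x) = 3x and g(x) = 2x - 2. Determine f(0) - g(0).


f(0) = 0
g(0) = -2
Difference = 2

2


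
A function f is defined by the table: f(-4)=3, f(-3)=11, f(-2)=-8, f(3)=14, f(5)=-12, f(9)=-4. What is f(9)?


Reading from the table at x = 9

-4


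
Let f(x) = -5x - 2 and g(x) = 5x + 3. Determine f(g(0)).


g(0) = 3
f(3) = -17

-17


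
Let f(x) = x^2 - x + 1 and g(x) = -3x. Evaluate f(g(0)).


g(0) = 0
f(0) = 1*(0)^2 - 1*(0) + 1 = 1

1


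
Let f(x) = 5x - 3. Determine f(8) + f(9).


f(8) = 37
f(9) = 42
Sum = 79

79


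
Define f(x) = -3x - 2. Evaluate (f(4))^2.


f(4) = -14
(-14)^2 = 196

196


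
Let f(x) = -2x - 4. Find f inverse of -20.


Solve -2x - 4 = -20
x = (-20 + 4) / (-2) = 8

8


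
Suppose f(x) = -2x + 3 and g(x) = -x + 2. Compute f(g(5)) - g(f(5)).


f(g(5)) = 9
g(f(5)) = 9
Difference = 0

0


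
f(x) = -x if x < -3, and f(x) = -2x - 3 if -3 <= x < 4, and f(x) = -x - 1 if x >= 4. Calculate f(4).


4 satisfies x >= 4
f(4) = -5

-5


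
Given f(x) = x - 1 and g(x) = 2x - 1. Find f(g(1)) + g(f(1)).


-1


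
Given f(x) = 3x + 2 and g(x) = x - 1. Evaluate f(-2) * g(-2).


f(-2) = -4
g(-2) = -3
Product = 12

12


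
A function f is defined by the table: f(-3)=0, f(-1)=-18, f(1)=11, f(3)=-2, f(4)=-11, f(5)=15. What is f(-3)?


Reading from the table at x = -3

0


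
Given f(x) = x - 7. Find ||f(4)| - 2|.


f(4) = -3
|-3| = 3
|3 - 2| = 1

1


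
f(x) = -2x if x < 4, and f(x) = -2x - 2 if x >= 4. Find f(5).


5 satisfies x >= 4
f(5) = -12

-12


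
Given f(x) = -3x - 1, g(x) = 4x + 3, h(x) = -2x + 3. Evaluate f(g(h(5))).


h(5) = -7
g(-7) = -25
f(-25) = 74

74


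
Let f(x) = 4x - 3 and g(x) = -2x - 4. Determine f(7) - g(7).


f(7) = 25
g(7) = -18
Difference = 43

43


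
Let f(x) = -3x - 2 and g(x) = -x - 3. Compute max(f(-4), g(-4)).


10


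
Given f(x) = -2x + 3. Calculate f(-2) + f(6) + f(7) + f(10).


f(-2) = 7
f(6) = -9
f(7) = -11
f(10) = -17
Sum = -30

-30


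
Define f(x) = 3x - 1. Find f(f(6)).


f(6) = 17
f(17) = 50

50


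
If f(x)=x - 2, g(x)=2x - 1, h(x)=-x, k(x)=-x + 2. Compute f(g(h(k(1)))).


k(1) = 1
h(1) = -1
g(-1) = -3
f(-3) = -5

-5


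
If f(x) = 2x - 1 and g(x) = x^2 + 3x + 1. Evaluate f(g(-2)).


g(-2) = -1
f(-1) = -3

-3


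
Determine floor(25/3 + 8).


16


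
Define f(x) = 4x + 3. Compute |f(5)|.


f(5) = 23
|23| = 23

23


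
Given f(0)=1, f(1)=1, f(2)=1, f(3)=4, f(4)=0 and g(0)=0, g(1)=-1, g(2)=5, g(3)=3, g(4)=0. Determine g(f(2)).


f(2) = 1
g(1) = -1

-1


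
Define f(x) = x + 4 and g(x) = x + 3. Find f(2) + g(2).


f(2) = 6
g(2) = 5
Sum = 11

11


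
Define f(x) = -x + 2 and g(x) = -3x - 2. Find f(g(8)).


g(8) = -26
f(-26) = 28

28


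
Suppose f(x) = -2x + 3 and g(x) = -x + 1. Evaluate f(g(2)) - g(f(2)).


f(g(2)) = 5
g(f(2)) = 2
Difference = 3

3


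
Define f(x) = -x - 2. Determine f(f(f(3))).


f(3) = -5
f(-5) = 3
f(3) = -5

-5


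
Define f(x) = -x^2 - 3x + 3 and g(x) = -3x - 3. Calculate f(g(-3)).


-51


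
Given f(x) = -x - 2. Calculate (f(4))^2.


f(4) = -6
(-6)^2 = 36

36


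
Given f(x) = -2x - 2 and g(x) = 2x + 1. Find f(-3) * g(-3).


-20


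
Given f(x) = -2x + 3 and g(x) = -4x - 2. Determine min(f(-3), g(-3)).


f(-3) = 9
g(-3) = 10
min = 9

9


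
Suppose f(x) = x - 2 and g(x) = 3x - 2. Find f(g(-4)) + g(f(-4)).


f(g(-4)) = -16
g(f(-4)) = -20
Sum = -36

-36


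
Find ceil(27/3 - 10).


27/3 = 9
9 - 10 = -1
ceil(-1) = -1

-1


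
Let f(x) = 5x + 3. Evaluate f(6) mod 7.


f(6) = 33
33 mod 7 = 5

5


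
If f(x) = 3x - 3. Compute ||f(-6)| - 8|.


f(-6) = -21
|-21| = 21
|21 - 8| = 13

13


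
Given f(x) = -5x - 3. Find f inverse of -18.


Solve -5x - 3 = -18
x = (-18 + 3) / (-5) = 3

3


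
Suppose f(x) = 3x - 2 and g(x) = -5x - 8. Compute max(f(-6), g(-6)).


f(-6) = -20
g(-6) = 22
max = 22

22


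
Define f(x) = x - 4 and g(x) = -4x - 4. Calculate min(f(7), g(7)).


f(7) = 3
g(7) = -32
min = -32

-32


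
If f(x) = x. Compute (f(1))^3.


f(1) = 1
(1)^3 = 1

1


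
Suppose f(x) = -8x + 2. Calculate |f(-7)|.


f(-7) = 58
|58| = 58

58


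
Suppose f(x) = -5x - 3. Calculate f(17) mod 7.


3


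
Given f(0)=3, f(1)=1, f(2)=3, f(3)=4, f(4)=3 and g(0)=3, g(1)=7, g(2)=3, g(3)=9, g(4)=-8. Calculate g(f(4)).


f(4) = 3
g(3) = 9

9


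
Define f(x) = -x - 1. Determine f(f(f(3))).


f(3) = -4
f(-4) = 3
f(3) = -4

-4


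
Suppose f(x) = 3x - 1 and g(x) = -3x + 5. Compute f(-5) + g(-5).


f(-5) = -16
g(-5) = 20
Sum = 4

4


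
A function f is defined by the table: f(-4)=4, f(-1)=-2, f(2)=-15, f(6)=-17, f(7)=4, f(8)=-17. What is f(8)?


-17


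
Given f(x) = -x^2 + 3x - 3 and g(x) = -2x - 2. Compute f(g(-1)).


g(-1) = 0
f(0) = (-1)*(0)^2 + 3*(0) - 3 = -3

-3


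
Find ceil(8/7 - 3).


-1


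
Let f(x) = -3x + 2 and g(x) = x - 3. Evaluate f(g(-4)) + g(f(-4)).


f(g(-4)) = 23
g(f(-4)) = 11
Sum = 34

34


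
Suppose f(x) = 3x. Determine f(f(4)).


f(4) = 12
f(12) = 36

36


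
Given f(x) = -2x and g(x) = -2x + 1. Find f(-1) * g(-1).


f(-1) = 2
g(-1) = 3
Product = 6

6


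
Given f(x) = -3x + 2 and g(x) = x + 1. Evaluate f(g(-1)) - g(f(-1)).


f(g(-1)) = 2
g(f(-1)) = 6
Difference = -4

-4


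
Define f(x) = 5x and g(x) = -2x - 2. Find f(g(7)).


g(7) = -16
f(-16) = -80

-80


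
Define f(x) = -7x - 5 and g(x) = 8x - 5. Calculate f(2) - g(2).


f(2) = -19
g(2) = 11
Difference = -30

-30


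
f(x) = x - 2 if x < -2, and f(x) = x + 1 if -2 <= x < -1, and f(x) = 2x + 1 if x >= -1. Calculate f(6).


6 satisfies x >= -1
f(6) = 13

13


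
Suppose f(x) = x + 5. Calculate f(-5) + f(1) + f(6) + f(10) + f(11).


f(-5) = 0
f(1) = 6
f(6) = 11
f(10) = 15
f(11) = 16
Sum = 48

48


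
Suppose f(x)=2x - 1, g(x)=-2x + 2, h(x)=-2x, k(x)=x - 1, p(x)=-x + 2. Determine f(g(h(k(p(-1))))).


p(-1) = 3
k(3) = 2
h(2) = -4
g(-4) = 10
f(10) = 19

19


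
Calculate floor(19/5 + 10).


19/5 = 3.8
3.8 + 10 = 13.8
floor(13.8) = 13

13


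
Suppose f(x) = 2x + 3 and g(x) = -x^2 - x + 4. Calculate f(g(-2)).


7


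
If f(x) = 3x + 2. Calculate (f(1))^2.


f(1) = 5
(5)^2 = 25

25


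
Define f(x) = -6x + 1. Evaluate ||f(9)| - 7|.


f(9) = -53
|-53| = 53
|53 - 7| = 46

46


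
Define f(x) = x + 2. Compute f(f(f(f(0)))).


f(0) = 2
f(2) = 4
f(4) = 6
f(6) = 8

8


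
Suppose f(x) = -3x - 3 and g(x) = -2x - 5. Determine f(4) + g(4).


f(4) = -15
g(4) = -13
Sum = -28

-28


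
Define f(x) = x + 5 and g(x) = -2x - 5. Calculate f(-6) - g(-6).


f(-6) = -1
g(-6) = 7
Difference = -8

-8


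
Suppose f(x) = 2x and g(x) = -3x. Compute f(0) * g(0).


f(0) = 0
g(0) = 0
Product = 0

0


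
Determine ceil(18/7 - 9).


-6


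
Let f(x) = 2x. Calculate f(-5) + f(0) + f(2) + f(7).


f(-5) = -10
f(0) = 0
f(2) = 4
f(7) = 14
Sum = 8

8


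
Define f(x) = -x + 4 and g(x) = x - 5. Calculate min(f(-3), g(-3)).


f(-3) = 7
g(-3) = -8
min = -8

-8


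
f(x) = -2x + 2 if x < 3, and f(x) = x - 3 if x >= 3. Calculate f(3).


3 satisfies x >= 3
f(3) = 0

0


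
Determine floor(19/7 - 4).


19/7 = 2.7143
2.7143 - 4 = -1.2857
floor(-1.2857) = -2

-2


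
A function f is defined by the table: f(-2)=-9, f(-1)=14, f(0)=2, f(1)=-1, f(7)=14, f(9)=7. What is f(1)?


Reading from the table at x = 1

-1


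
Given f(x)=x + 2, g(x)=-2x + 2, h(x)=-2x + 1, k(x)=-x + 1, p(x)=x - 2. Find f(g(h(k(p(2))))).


p(2) = 0
k(0) = 1
h(1) = -1
g(-1) = 4
f(4) = 6

6


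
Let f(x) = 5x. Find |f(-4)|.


f(-4) = -20
|-20| = 20

20


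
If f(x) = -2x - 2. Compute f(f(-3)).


f(-3) = 4
f(4) = -10

-10


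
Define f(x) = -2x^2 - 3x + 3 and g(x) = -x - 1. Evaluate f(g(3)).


g(3) = -4
f(-4) = (-2)*(-4)^2 - 3*(-4) + 3 = -17

-17


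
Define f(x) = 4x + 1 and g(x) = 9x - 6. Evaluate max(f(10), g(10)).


f(10) = 41
g(10) = 84
max = 84

84


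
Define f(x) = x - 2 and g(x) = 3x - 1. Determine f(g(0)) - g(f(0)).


f(g(0)) = -3
g(f(0)) = -7
Difference = 4

4


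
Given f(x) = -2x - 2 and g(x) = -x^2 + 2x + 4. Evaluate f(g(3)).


g(3) = 1
f(1) = -4

-4


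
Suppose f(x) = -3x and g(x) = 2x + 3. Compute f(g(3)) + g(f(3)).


-42


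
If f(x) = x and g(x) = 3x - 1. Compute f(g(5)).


g(5) = 14
f(14) = 14

14


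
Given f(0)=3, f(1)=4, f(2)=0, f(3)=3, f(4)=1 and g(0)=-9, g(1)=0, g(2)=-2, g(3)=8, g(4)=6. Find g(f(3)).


f(3) = 3
g(3) = 8

8


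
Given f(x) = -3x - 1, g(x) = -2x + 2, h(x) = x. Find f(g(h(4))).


h(4) = 4
g(4) = -6
f(-6) = 17

17


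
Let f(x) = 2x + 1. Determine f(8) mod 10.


f(8) = 17
17 mod 10 = 7

7


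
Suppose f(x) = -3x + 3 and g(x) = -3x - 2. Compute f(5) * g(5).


f(5) = -12
g(5) = -17
Product = 204

204


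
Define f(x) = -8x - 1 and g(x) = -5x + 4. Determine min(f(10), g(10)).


f(10) = -81
g(10) = -46
min = -81

-81


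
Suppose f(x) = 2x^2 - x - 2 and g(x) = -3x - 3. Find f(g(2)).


g(2) = -9
f(-9) = 2*(-9)^2 - 1*(-9) - 2 = 169

169


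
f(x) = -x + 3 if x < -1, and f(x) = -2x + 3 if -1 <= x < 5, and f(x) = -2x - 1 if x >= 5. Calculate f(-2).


5


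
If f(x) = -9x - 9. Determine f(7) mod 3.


f(7) = -72
-72 mod 3 = 0

0


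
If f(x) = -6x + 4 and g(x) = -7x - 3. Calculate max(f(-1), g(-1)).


f(-1) = 10
g(-1) = 4
max = 10

10


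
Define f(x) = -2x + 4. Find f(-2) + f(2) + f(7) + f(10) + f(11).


-36


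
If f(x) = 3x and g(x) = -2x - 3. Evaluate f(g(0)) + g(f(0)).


f(g(0)) = -9
g(f(0)) = -3
Sum = -12

-12


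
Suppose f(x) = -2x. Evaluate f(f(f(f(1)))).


f(1) = -2
f(-2) = 4
f(4) = -8
f(-8) = 16

16


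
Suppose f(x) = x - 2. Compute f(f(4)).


0


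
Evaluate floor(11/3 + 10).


11/3 = 3.6667
3.6667 + 10 = 13.6667
floor(13.6667) = 13

13


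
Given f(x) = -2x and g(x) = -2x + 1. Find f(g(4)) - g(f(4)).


f(g(4)) = 14
g(f(4)) = 17
Difference = -3

-3


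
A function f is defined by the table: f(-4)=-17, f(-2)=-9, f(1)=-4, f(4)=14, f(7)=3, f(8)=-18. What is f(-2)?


Reading from the table at x = -2

-9


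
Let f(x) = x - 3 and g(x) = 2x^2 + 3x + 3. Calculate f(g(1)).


g(1) = 8
f(8) = 5

5


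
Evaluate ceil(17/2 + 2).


17/2 = 8.5
8.5 + 2 = 10.5
ceil(10.5) = 11

11


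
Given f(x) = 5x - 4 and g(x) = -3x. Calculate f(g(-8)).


g(-8) = 24
f(24) = 116

116


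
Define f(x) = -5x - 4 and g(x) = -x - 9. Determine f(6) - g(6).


f(6) = -34
g(6) = -15
Difference = -19

-19


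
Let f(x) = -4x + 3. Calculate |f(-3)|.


15


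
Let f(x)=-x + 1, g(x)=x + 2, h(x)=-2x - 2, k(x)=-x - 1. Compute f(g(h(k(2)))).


k(2) = -3
h(-3) = 4
g(4) = 6
f(6) = -5

-5


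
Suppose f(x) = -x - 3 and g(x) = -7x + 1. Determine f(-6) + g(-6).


f(-6) = 3
g(-6) = 43
Sum = 46

46


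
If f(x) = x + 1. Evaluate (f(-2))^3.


-1


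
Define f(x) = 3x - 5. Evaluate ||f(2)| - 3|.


f(2) = 1
|1| = 1
|1 - 3| = 2

2


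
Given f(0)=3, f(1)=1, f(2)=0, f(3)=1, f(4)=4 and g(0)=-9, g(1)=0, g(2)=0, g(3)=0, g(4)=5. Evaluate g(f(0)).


f(0) = 3
g(3) = 0

0


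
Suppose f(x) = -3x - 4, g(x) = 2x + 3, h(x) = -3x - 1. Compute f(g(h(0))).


h(0) = -1
g(-1) = 1
f(1) = -7

-7


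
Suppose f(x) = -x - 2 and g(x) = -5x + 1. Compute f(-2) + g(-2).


11


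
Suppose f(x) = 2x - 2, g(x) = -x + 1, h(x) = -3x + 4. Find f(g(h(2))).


h(2) = -2
g(-2) = 3
f(3) = 4

4


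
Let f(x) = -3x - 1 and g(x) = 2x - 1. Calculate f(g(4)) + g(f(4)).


f(g(4)) = -22
g(f(4)) = -27
Sum = -49

-49


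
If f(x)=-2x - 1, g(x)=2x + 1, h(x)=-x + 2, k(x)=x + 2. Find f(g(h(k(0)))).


k(0) = 2
h(2) = 0
g(0) = 1
f(1) = -3

-3


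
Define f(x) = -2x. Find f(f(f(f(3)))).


f(3) = -6
f(-6) = 12
f(12) = -24
f(-24) = 48

48


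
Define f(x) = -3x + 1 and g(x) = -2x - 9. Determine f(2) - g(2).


8


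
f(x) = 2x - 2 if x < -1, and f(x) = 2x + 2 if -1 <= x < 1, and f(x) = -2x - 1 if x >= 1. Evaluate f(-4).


-10


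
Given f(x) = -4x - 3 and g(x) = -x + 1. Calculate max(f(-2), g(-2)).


5


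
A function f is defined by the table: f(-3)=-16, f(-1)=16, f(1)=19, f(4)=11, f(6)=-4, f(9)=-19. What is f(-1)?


Reading from the table at x = -1

16


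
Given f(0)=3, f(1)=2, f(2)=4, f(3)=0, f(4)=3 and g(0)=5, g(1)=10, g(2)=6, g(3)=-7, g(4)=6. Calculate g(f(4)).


-7


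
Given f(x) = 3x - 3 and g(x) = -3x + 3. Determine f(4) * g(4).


-81


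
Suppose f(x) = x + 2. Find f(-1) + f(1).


f(-1) = 1
f(1) = 3
Sum = 4

4


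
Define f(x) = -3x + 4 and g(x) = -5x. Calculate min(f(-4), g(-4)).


f(-4) = 16
g(-4) = 20
min = 16

16


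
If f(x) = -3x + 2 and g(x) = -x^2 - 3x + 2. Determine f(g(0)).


-4


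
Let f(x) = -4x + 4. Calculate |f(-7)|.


f(-7) = 32
|32| = 32

32


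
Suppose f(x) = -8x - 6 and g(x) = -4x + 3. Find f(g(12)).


g(12) = -45
f(-45) = 354

354


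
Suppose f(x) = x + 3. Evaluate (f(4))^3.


f(4) = 7
(7)^3 = 343

343


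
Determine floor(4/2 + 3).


4/2 = 2
2 + 3 = 5
floor(5) = 5

5


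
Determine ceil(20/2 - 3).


20/2 = 10
10 - 3 = 7
ceil(7) = 7

7


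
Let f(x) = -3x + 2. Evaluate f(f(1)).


f(1) = -1
f(-1) = 5

5


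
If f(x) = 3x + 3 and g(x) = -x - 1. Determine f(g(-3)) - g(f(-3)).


f(g(-3)) = 9
g(f(-3)) = 5
Difference = 4

4


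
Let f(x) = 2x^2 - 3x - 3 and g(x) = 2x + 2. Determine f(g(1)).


g(1) = 4
f(4) = 2*(4)^2 - 3*(4) - 3 = 17

17


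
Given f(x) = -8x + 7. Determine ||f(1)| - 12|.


f(1) = -1
|-1| = 1
|1 - 12| = 11

11


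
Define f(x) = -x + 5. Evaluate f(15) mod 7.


4


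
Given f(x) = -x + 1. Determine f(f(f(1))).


f(1) = 0
f(0) = 1
f(1) = 0

0


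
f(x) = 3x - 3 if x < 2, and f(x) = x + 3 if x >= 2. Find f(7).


7 satisfies x >= 2
f(7) = 10

10


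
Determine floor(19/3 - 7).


19/3 = 6.3333
6.3333 - 7 = -0.6667
floor(-0.6667) = -1

-1


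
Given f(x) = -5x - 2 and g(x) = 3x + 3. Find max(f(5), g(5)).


f(5) = -27
g(5) = 18
max = 18

18


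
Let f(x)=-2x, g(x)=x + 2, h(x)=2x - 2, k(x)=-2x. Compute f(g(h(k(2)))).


k(2) = -4
h(-4) = -10
g(-10) = -8
f(-8) = 16

16


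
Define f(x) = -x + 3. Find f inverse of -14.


Solve -x + 3 = -14
x = (-14 - 3) / (-1) = 17

17


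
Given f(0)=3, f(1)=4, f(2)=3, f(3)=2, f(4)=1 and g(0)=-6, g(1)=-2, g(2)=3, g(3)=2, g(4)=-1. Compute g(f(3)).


f(3) = 2
g(2) = 3

3


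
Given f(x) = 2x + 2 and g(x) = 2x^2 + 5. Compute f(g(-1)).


g(-1) = 7
f(7) = 16

16


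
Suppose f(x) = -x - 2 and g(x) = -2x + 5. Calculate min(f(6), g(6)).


f(6) = -8
g(6) = -7
min = -8

-8


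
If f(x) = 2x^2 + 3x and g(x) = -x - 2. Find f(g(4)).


g(4) = -6
f(-6) = 2*(-6)^2 + 3*(-6) = 54

54


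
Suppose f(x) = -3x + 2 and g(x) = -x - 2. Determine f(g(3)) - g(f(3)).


12


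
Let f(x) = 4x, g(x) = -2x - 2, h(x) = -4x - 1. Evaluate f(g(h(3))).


h(3) = -13
g(-13) = 24
f(24) = 96

96


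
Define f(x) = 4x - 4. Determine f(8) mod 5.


f(8) = 28
28 mod 5 = 3

3


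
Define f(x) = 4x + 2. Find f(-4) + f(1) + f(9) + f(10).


f(-4) = -14
f(1) = 6
f(9) = 38
f(10) = 42
Sum = 72

72


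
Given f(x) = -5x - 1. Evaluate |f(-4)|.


f(-4) = 19
|19| = 19

19


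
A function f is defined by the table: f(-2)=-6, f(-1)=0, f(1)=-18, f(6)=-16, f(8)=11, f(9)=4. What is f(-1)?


Reading from the table at x = -1

0


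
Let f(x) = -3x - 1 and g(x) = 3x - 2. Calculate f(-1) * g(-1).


-10


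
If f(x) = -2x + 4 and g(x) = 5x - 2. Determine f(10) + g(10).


f(10) = -16
g(10) = 48
Sum = 32

32


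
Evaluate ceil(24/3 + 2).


10


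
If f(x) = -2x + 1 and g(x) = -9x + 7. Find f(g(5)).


g(5) = -38
f(-38) = 77

77


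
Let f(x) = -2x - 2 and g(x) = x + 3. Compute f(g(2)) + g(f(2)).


-15


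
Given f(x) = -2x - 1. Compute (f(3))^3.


f(3) = -7
(-7)^3 = -343

-343


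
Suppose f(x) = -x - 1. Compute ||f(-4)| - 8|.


f(-4) = 3
|3| = 3
|3 - 8| = 5

5


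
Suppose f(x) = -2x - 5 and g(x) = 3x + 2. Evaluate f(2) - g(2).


f(2) = -9
g(2) = 8
Difference = -17

-17


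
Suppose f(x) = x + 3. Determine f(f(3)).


f(3) = 6
f(6) = 9

9


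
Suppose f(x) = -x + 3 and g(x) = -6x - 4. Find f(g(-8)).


g(-8) = 44
f(44) = -41

-41


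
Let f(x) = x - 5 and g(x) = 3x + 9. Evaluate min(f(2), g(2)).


f(2) = -3
g(2) = 15
min = -3

-3


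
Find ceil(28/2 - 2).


28/2 = 14
14 - 2 = 12
ceil(12) = 12

12


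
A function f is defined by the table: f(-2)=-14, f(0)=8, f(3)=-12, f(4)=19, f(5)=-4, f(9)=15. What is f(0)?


Reading from the table at x = 0

8


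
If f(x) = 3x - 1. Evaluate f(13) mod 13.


f(13) = 38
38 mod 13 = 12

12


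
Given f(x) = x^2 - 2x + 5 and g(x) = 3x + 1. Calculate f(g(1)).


g(1) = 4
f(4) = 1*(4)^2 - 2*(4) + 5 = 13

13


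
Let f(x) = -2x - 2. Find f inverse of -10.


Solve -2x - 2 = -10
x = (-10 + 2) / (-2) = 4

4


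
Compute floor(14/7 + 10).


14/7 = 2
2 + 10 = 12
floor(12) = 12

12


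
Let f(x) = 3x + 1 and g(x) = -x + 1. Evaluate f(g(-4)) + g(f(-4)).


f(g(-4)) = 16
g(f(-4)) = 12
Sum = 28

28


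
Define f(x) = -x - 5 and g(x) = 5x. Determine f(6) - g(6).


-41


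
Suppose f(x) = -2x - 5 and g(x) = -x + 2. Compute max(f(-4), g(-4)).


6


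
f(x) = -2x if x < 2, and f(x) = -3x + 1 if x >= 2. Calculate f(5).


5 satisfies x >= 2
f(5) = -14

-14


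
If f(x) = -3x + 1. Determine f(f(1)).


7


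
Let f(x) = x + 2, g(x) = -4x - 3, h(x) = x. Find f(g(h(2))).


h(2) = 2
g(2) = -11
f(-11) = -9

-9


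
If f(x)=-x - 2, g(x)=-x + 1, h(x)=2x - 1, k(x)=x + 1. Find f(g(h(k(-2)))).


k(-2) = -1
h(-1) = -3
g(-3) = 4
f(4) = -6

-6


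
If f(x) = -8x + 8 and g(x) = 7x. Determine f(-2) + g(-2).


f(-2) = 24
g(-2) = -14
Sum = 10

10


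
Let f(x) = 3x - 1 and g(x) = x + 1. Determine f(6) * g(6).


f(6) = 17
g(6) = 7
Product = 119

119


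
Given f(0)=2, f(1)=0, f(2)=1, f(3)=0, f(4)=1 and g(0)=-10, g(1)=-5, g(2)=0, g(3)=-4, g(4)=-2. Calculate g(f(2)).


f(2) = 1
g(1) = -5

-5


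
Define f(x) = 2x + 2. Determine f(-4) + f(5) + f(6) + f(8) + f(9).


f(-4) = -6
f(5) = 12
f(6) = 14
f(8) = 18
f(9) = 20
Sum = 58

58


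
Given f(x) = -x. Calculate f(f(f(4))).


f(4) = -4
f(-4) = 4
f(4) = -4

-4


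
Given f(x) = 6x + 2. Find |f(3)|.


f(3) = 20
|20| = 20

20


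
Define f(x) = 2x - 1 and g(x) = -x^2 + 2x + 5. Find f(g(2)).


g(2) = 5
f(5) = 9

9


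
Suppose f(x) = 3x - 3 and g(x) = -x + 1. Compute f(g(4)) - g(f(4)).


f(g(4)) = -12
g(f(4)) = -8
Difference = -4

-4


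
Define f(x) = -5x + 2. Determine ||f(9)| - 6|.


f(9) = -43
|-43| = 43
|43 - 6| = 37

37


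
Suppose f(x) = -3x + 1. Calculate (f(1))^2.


f(1) = -2
(-2)^2 = 4

4


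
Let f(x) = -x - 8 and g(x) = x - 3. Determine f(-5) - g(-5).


f(-5) = -3
g(-5) = -8
Difference = 5

5


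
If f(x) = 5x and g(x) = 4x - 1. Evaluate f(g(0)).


g(0) = -1
f(-1) = -5

-5


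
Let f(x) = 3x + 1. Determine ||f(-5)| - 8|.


6


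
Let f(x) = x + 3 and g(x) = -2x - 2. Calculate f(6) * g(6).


f(6) = 9
g(6) = -14
Product = -126

-126


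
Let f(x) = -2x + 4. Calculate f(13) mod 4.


f(13) = -22
-22 mod 4 = 2

2


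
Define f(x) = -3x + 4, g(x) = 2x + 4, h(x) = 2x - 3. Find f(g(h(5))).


h(5) = 7
g(7) = 18
f(18) = -50

-50


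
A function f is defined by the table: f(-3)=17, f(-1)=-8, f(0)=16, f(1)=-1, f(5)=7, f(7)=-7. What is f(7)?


Reading from the table at x = 7

-7


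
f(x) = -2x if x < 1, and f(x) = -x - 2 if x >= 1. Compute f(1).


1 satisfies x >= 1
f(1) = -3

-3


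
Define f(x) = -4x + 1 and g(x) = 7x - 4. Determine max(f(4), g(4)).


f(4) = -15
g(4) = 24
max = 24

24


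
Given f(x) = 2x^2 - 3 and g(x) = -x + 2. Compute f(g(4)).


g(4) = -2
f(-2) = 2*(-2)^2 - 3 = 5

5


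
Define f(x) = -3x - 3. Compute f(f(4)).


f(4) = -15
f(-15) = 42

42


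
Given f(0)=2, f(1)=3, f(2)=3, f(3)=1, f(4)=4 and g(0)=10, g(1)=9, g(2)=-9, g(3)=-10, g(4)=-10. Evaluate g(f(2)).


f(2) = 3
g(3) = -10

-10


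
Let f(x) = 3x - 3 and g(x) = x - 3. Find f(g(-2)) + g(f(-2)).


f(g(-2)) = -18
g(f(-2)) = -12
Sum = -30

-30


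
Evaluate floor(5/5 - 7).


5/5 = 1
1 - 7 = -6
floor(-6) = -6

-6


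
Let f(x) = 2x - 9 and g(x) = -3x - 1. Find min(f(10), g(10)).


f(10) = 11
g(10) = -31
min = -31

-31


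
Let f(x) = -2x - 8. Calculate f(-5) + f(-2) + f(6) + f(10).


f(-5) = 2
f(-2) = -4
f(6) = -20
f(10) = -28
Sum = -50

-50


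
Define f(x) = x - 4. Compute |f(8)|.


f(8) = 4
|4| = 4

4


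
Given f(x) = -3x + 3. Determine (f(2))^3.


-27


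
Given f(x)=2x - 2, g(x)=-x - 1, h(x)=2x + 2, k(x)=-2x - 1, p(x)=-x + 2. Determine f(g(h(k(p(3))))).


-12


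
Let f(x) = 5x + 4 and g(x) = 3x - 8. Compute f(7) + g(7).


52


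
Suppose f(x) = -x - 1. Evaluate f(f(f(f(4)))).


f(4) = -5
f(-5) = 4
f(4) = -5
f(-5) = 4

4


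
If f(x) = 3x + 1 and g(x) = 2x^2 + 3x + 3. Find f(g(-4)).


70
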